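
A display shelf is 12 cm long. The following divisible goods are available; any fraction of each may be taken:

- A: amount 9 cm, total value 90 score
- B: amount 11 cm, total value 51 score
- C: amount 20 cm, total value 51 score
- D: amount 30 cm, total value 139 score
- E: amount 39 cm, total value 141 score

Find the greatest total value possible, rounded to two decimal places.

103.91

Take in order of value per unit:
- A (90/9 per unit): all 9 → value 90, running total 90.00
- B (51/11 per unit): 3 of 11 → value 3×51/11 = 13.9091, running total 103.91
Total 103.91.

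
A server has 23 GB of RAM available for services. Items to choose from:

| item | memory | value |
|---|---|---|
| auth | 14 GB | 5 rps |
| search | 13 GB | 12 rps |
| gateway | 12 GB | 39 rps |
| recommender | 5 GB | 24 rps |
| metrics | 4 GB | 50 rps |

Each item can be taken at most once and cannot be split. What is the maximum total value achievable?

113 rps

Check high-value combinations within 23 GB:
- gateway+recommender+metrics: memory 12+5+4=21, value 39+24+50=113
- gateway+metrics: memory 12+4=16, value 39+50=89
- search+recommender+metrics: memory 13+5+4=22, value 12+24+50=86
Best: 113 rps.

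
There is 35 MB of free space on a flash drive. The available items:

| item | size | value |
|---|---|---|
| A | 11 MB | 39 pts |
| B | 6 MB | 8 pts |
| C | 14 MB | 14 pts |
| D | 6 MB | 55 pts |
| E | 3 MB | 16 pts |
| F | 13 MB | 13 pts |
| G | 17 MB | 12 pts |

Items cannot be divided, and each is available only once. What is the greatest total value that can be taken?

124 pts

Check high-value combinations within 35 MB:
- A+C+D+E: size 11+14+6+3=34, value 39+14+55+16=124
- A+D+E+F: size 11+6+3+13=33, value 39+55+16+13=123
- A+B+D+E: size 11+6+6+3=26, value 39+8+55+16=118
- A+D+E: size 11+6+3=20, value 39+55+16=110
- A+C+D: size 11+14+6=31, value 39+14+55=108
Best: 124 pts.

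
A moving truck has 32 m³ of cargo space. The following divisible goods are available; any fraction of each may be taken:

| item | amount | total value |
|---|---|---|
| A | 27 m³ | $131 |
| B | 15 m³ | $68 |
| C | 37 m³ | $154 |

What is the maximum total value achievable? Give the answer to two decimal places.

Take in order of value per unit:
- A (131/27 per unit): all 27 → value 131, running total 131.00
- B (68/15 per unit): 5 of 15 → value 5×68/15 = 22.6667, running total 153.67
Total 153.67.

153.67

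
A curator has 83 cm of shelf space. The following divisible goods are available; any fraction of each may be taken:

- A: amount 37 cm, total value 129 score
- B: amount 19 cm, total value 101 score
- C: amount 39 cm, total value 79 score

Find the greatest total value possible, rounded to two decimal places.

284.69

Take in order of value per unit:
- B (101/19 per unit): all 19 → value 101, running total 101.00
- A (129/37 per unit): all 37 → value 129, running total 230.00
- C (79/39 per unit): 27 of 39 → value 27×79/39 = 54.6923, running total 284.69
Total 284.69.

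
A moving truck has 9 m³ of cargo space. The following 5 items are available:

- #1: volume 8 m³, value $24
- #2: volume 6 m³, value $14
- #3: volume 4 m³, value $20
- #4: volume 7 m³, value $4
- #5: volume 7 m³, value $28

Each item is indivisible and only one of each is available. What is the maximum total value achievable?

Check high-value combinations within 9 m³:
- #5: volume 7, value 28
- #1: volume 8, value 24
- #3: volume 4, value 20
- #2: volume 6, value 14
Best: $28.

$28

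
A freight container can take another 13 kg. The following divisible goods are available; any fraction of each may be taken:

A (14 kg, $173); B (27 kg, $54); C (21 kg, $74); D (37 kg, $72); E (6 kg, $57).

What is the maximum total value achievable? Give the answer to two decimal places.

160.64

Take in order of value per unit:
- A (173/14 per unit): 13 of 14 → value 13×173/14 = 160.6429, running total 160.64
Total 160.64.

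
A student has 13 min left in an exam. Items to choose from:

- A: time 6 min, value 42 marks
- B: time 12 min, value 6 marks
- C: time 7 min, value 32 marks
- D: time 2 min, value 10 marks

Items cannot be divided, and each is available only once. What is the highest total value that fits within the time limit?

74 marks

This is a 0/1 knapsack; check combinations near the capacity.
- A+C: time 6+7=13, value 42+32=74
- A+D: time 6+2=8, value 42+10=52
- A: time 6, value 42
Best: 74 marks.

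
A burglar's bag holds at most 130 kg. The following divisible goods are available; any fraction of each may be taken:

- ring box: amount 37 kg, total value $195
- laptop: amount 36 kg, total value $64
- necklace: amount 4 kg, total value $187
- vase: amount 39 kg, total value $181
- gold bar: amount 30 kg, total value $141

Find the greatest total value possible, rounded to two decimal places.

Take in order of value per unit:
- necklace (187/4 per unit): all 4 → value 187, running total 187.00
- ring box (195/37 per unit): all 37 → value 195, running total 382.00
- gold bar (141/30 per unit): all 30 → value 141, running total 523.00
- vase (181/39 per unit): all 39 → value 181, running total 704.00
- laptop (64/36 per unit): 20 of 36 → value 20×64/36 = 35.5556, running total 739.56
Total 739.56.

739.56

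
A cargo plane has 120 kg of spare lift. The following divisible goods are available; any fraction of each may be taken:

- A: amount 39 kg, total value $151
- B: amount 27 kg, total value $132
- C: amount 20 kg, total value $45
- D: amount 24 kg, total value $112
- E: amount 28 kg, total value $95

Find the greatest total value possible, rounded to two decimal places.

494.50

Take in order of value per unit:
- B (132/27 per unit): all 27 → value 132, running total 132.00
- D (112/24 per unit): all 24 → value 112, running total 244.00
- A (151/39 per unit): all 39 → value 151, running total 395.00
- E (95/28 per unit): all 28 → value 95, running total 490.00
- C (45/20 per unit): 2 of 20 → value 2×45/20 = 4.5000, running total 494.50
Total 494.50.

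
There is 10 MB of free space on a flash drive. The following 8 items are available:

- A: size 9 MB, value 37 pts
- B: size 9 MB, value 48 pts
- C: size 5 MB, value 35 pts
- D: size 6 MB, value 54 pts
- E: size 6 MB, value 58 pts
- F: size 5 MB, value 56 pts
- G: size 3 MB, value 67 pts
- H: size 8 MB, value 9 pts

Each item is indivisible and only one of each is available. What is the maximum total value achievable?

125 pts

This is a 0/1 knapsack; check combinations near the capacity.
- E+G: size 6+3=9, value 58+67=125
- F+G: size 5+3=8, value 56+67=123
- D+G: size 6+3=9, value 54+67=121
- C+G: size 5+3=8, value 35+67=102
- C+F: size 5+5=10, value 35+56=91
Best: 125 pts.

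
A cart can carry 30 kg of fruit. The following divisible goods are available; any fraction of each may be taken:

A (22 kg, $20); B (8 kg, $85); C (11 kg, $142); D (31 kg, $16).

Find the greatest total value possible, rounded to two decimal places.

Take in order of value per unit:
- C (142/11 per unit): all 11 → value 142, running total 142.00
- B (85/8 per unit): all 8 → value 85, running total 227.00
- A (20/22 per unit): 11 of 22 → value 11×20/22 = 10.0000, running total 237.00
Total 237.00.

237.00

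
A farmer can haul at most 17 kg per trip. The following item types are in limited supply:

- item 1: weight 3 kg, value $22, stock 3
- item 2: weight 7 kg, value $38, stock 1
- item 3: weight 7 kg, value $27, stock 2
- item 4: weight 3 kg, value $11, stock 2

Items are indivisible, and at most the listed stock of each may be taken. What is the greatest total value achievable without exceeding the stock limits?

Top feasible selections:
- 3×item 1 + 1×item 2: weight 16, value 104
- 2×item 1 + 1×item 2 + 1×item 4: weight 16, value 93
- 3×item 1 + 1×item 3: weight 16, value 93
Best: $104.

$104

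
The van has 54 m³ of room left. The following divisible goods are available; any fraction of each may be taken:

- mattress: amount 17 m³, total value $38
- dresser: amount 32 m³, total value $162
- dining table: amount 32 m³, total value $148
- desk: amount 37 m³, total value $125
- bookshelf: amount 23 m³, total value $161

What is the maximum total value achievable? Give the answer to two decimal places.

Take in order of value per unit:
- bookshelf (161/23 per unit): all 23 → value 161, running total 161.00
- dresser (162/32 per unit): 31 of 32 → value 31×162/32 = 156.9375, running total 317.94
Total 317.94.

317.94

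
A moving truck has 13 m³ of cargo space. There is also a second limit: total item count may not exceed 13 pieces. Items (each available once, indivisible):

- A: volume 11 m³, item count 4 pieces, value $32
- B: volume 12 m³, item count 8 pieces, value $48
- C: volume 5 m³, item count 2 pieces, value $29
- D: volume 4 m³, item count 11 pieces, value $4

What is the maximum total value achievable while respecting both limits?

Feasible sets respecting both limits:
- B: volume 12, item count 8, value 48
- C+D: volume 9, item count 13, value 33
- A: volume 11, item count 4, value 32
- C: volume 5, item count 2, value 29
Best: $48.

$48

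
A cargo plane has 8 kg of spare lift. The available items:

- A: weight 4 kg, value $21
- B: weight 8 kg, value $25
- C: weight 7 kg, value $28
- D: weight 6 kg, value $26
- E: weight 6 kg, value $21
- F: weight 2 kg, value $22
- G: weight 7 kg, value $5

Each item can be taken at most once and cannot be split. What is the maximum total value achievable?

$48

This is a 0/1 knapsack; check combinations near the capacity.
- D+F: weight 6+2=8, value 26+22=48
- A+F: weight 4+2=6, value 21+22=43
- E+F: weight 6+2=8, value 21+22=43
Best: $48.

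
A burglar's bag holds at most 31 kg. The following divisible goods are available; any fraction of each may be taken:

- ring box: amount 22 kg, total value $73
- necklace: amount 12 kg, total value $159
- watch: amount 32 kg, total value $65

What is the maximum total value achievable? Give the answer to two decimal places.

222.05

Take in order of value per unit:
- necklace (159/12 per unit): all 12 → value 159, running total 159.00
- ring box (73/22 per unit): 19 of 22 → value 19×73/22 = 63.0455, running total 222.05
Total 222.05.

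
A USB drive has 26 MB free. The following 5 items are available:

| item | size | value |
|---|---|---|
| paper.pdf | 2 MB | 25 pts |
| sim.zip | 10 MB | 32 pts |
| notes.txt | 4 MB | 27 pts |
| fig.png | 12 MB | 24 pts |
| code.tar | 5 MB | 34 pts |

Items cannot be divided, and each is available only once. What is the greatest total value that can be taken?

118 pts

Check high-value combinations within 26 MB:
- paper.pdf+sim.zip+notes.txt+code.tar: size 2+10+4+5=21, value 25+32+27+34=118
- paper.pdf+notes.txt+fig.png+code.tar: size 2+4+12+5=23, value 25+27+24+34=110
- sim.zip+notes.txt+code.tar: size 10+4+5=19, value 32+27+34=93
- paper.pdf+sim.zip+code.tar: size 2+10+5=17, value 25+32+34=91
Best: 118 pts.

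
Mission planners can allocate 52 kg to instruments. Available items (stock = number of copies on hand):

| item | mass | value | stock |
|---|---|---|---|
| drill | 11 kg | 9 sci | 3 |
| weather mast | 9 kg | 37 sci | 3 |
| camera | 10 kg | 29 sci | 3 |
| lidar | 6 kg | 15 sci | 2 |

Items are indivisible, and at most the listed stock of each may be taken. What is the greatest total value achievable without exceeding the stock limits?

170 sci

Best selections within mass 52 and stock limits:
- 3×weather mast + 1×camera + 2×lidar: mass 49, value 170
- 3×weather mast + 2×camera: mass 47, value 169
Best: 170 sci.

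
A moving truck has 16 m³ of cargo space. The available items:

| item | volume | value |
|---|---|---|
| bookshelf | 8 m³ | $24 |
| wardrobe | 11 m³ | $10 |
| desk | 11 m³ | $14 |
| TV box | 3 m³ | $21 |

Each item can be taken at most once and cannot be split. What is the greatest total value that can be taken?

Check high-value combinations within 16 m³:
- bookshelf+TV box: volume 8+3=11, value 24+21=45
- desk+TV box: volume 11+3=14, value 14+21=35
- wardrobe+TV box: volume 11+3=14, value 10+21=31
- bookshelf: volume 8, value 24
- TV box: volume 3, value 21
Best: $45.

$45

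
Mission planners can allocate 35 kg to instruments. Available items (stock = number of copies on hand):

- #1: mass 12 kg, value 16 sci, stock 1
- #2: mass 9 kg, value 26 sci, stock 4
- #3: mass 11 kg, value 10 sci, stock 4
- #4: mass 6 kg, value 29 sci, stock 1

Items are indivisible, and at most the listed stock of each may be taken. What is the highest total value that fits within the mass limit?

107 sci

Top feasible selections:
- 3×#2 + 1×#4: mass 33, value 107
- 2×#2 + 1×#3 + 1×#4: mass 35, value 91
Best: 107 sci.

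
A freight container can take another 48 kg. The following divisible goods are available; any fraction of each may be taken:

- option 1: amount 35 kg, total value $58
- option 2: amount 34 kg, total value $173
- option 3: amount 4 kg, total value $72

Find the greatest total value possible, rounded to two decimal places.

Take in order of value per unit:
- option 3 (72/4 per unit): all 4 → value 72, running total 72.00
- option 2 (173/34 per unit): all 34 → value 173, running total 245.00
- option 1 (58/35 per unit): 10 of 35 → value 10×58/35 = 16.5714, running total 261.57
Total 261.57.

261.57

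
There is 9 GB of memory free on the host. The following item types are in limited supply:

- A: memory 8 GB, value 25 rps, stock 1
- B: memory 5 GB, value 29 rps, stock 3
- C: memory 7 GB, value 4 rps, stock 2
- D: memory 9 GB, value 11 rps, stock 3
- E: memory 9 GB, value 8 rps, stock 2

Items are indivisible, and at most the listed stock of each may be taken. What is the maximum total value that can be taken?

Top feasible selections:
- 1×B: memory 5, value 29
- 1×A: memory 8, value 25
- 1×D: memory 9, value 11
Best: 29 rps.

29 rps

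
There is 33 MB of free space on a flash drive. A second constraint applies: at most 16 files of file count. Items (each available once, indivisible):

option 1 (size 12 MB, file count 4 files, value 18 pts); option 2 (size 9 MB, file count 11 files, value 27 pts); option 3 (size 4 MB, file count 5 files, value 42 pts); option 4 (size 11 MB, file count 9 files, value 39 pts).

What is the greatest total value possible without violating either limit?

81 pts

Feasible sets respecting both limits:
- option 3+option 4: size 15, file count 14, value 81
- option 2+option 3: size 13, file count 16, value 69
- option 1+option 3: size 16, file count 9, value 60
Best: 81 pts.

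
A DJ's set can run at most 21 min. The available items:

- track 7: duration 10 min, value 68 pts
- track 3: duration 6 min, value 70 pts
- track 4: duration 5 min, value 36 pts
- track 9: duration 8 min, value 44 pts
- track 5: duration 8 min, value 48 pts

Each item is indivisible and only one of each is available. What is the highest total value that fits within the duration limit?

Check high-value combinations within 21 min:
- track 7+track 3+track 4: duration 10+6+5=21, value 68+70+36=174
- track 3+track 4+track 5: duration 6+5+8=19, value 70+36+48=154
- track 3+track 4+track 9: duration 6+5+8=19, value 70+36+44=150
Best: 174 pts.

174 pts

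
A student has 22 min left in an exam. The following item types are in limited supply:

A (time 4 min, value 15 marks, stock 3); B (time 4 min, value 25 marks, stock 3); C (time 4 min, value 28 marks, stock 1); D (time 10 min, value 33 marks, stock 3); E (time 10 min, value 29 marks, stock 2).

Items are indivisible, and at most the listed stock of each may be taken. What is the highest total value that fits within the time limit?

118 marks

Top feasible selections:
- 1×A + 3×B + 1×C: time 20, value 118
- 2×B + 1×C + 1×D: time 22, value 111
Best: 118 marks.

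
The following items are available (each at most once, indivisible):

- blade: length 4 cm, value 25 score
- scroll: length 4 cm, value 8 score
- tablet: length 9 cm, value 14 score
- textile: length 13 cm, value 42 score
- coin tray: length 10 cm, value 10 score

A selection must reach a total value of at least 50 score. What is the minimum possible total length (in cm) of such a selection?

Subsets with value ≥ 50, sorted by total length:
- blade+textile: length 17, value 67
- scroll+textile: length 17, value 50
- blade+scroll+textile: length 21, value 75
- tablet+textile: length 22, value 56
Minimum length: 17 cm.

17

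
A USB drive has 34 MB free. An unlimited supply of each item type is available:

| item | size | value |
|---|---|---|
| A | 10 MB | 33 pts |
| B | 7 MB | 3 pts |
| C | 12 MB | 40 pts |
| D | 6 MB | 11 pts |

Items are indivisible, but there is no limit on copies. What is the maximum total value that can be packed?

113 pts

Best value-per-unit is C at 40/12; filling with it alone gives 2×40 = 80.
Optimal mix: 1×A + 2×C → size 34, value 113.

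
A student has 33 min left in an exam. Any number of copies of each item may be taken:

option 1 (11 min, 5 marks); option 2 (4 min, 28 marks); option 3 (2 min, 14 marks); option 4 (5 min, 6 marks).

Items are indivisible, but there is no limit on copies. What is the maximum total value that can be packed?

Best value-per-unit is option 2 at 28/4, and filling with it alone uses time 8×4=32. No mix of the others beats 8×28 = 224.

224 marks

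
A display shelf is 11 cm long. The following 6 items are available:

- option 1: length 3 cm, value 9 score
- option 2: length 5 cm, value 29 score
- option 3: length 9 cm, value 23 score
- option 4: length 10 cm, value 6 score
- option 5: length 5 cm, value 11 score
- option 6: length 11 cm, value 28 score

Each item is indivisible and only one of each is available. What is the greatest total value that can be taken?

This is a 0/1 knapsack; check combinations near the capacity.
- option 2+option 5: length 5+5=10, value 29+11=40
- option 1+option 2: length 3+5=8, value 9+29=38
- option 2: length 5, value 29
- option 6: length 11, value 28
Best: 40 score.

40 score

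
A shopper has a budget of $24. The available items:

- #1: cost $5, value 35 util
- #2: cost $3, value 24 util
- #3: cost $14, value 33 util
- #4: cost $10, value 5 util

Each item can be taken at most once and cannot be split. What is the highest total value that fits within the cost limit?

Check high-value combinations within $24:
- #1+#2+#3: cost 5+3+14=22, value 35+24+33=92
- #1+#3: cost 5+14=19, value 35+33=68
- #1+#2+#4: cost 5+3+10=18, value 35+24+5=64
- #1+#2: cost 5+3=8, value 35+24=59
- #2+#3: cost 3+14=17, value 24+33=57
Best: 92 util.

92 util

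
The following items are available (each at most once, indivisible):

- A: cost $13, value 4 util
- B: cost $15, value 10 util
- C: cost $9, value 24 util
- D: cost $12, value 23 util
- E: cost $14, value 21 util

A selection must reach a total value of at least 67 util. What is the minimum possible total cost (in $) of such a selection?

Subsets with value ≥ 67, sorted by total cost:
- C+D+E: cost 35, value 68
- A+C+D+E: cost 48, value 72
Minimum cost: 35 $.

35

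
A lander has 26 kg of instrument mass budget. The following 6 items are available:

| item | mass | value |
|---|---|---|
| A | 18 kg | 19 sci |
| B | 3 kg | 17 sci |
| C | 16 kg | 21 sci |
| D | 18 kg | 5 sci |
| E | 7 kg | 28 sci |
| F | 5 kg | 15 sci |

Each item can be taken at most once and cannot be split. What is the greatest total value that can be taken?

Check high-value combinations within 26 kg:
- B+C+E: mass 3+16+7=26, value 17+21+28=66
- B+E+F: mass 3+7+5=15, value 17+28+15=60
- B+C+F: mass 3+16+5=24, value 17+21+15=53
- A+B+F: mass 18+3+5=26, value 19+17+15=51
- C+E: mass 16+7=23, value 21+28=49
Best: 66 sci.

66 sci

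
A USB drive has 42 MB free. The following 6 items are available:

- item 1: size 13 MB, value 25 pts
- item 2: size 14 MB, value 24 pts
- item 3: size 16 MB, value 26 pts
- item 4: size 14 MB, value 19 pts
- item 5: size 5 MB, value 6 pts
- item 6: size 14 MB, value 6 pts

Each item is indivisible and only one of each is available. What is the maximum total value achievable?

This is a 0/1 knapsack; check combinations near the capacity.
- item 1+item 2+item 4: size 13+14+14=41, value 25+24+19=68
- item 1+item 3+item 5: size 13+16+5=34, value 25+26+6=57
- item 2+item 3+item 5: size 14+16+5=35, value 24+26+6=56
- item 1+item 2+item 5: size 13+14+5=32, value 25+24+6=55
Best: 68 pts.

68 pts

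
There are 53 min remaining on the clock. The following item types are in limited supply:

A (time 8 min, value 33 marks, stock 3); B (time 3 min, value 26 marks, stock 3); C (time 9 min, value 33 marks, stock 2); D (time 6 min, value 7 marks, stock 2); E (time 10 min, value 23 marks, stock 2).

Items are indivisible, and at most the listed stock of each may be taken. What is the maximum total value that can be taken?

243 marks

Best selections within time 53 and stock limits:
- 3×A + 3×B + 2×C: time 51, value 243
- 3×A + 3×B + 1×C + 1×E: time 52, value 233
- 2×A + 3×B + 2×C + 1×E: time 53, value 233
Best: 243 marks.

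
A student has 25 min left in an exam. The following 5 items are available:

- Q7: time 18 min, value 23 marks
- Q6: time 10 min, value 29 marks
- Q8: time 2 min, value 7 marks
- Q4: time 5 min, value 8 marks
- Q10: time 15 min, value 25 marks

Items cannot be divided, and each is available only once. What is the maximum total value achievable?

This is a 0/1 knapsack; check combinations near the capacity.
- Q6+Q10: time 10+15=25, value 29+25=54
- Q6+Q8+Q4: time 10+2+5=17, value 29+7+8=44
- Q8+Q4+Q10: time 2+5+15=22, value 7+8+25=40
- Q7+Q8+Q4: time 18+2+5=25, value 23+7+8=38
- Q6+Q4: time 10+5=15, value 29+8=37
Best: 54 marks.

54 marks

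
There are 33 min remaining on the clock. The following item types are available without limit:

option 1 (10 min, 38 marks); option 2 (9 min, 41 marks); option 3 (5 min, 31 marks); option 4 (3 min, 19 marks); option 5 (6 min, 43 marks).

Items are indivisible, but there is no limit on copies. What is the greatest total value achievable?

234 marks

Best value-per-unit is option 5 at 43/6; filling with it alone gives 5×43 = 215.
Optimal mix: 1×option 4 + 5×option 5 → time 33, value 234.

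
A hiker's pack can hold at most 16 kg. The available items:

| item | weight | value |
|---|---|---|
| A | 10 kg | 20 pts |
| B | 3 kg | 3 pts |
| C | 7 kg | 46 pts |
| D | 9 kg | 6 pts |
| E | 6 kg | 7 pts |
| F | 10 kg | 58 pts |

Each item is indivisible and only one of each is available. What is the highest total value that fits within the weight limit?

This is a 0/1 knapsack; check combinations near the capacity.
- E+F: weight 6+10=16, value 7+58=65
- B+F: weight 3+10=13, value 3+58=61
- F: weight 10, value 58
- B+C+E: weight 3+7+6=16, value 3+46+7=56
Best: 65 pts.

65 pts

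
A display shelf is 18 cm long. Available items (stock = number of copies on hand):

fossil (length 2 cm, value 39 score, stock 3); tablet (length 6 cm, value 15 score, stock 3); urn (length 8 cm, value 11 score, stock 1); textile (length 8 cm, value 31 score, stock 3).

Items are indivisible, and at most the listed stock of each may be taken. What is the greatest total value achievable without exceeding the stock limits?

Best selections within length 18 and stock limits:
- 3×fossil + 1×textile: length 14, value 148
- 3×fossil + 2×tablet: length 18, value 147
- 3×fossil + 1×tablet: length 12, value 132
- 3×fossil + 1×urn: length 14, value 128
Best: 148 score.

148 score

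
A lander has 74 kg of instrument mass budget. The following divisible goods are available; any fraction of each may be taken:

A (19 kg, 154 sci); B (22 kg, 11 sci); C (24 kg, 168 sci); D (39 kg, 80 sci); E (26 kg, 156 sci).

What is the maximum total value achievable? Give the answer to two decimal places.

Take in order of value per unit:
- A (154/19 per unit): all 19 → value 154, running total 154.00
- C (168/24 per unit): all 24 → value 168, running total 322.00
- E (156/26 per unit): all 26 → value 156, running total 478.00
- D (80/39 per unit): 5 of 39 → value 5×80/39 = 10.2564, running total 488.26
Total 488.26.

488.26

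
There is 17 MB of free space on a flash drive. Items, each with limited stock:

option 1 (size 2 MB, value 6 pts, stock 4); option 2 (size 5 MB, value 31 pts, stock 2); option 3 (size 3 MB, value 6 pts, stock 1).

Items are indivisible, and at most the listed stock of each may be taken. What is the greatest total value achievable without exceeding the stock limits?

Best selections within size 17 and stock limits:
- 3×option 1 + 2×option 2: size 16, value 80
- 2×option 1 + 2×option 2 + 1×option 3: size 17, value 80
- 2×option 1 + 2×option 2: size 14, value 74
- 1×option 1 + 2×option 2 + 1×option 3: size 15, value 74
Best: 80 pts.

80 pts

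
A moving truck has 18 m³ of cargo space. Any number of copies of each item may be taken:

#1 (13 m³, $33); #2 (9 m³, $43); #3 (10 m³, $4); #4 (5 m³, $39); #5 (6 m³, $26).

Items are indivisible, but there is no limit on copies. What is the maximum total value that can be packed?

Best value-per-unit is #4 at 39/5, and filling with it alone uses volume 3×5=15. No mix of the others beats 3×39 = 117.

$117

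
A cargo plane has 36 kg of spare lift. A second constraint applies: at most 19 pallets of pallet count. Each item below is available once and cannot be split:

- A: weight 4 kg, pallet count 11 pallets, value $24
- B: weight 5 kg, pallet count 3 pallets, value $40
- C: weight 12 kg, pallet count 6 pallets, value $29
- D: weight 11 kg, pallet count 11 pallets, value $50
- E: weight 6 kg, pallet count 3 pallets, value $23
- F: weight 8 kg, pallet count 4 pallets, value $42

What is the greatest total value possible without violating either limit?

$134

Feasible sets respecting both limits:
- B+C+E+F: weight 31, pallet count 16, value 134
- B+D+F: weight 24, pallet count 18, value 132
- D+E+F: weight 25, pallet count 18, value 115
- B+D+E: weight 22, pallet count 17, value 113
Best: $134.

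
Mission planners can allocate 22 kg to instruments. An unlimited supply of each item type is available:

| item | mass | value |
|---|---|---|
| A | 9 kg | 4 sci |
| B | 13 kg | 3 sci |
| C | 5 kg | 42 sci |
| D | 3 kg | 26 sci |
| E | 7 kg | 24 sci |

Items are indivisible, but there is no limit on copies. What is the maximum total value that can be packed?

188 sci

Best value-per-unit is D at 26/3; filling with it alone gives 7×26 = 182.
Optimal mix: 2×C + 4×D → mass 22, value 188.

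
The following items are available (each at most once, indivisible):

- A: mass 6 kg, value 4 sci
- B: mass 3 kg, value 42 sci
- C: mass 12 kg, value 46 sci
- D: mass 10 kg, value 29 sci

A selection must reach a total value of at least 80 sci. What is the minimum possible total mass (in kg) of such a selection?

15

Subsets with value ≥ 80, sorted by total mass:
- B+C: mass 15, value 88
- A+B+C: mass 21, value 92
- B+C+D: mass 25, value 117
- A+B+C+D: mass 31, value 121
Minimum mass: 15 kg.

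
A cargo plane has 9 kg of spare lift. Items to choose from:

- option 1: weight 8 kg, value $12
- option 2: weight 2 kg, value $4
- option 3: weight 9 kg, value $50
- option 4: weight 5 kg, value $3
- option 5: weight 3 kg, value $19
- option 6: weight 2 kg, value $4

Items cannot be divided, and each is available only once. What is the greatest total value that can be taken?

$50

Check high-value combinations within 9 kg:
- option 3: weight 9, value 50
- option 2+option 5+option 6: weight 2+3+2=7, value 4+19+4=27
- option 2+option 5: weight 2+3=5, value 4+19=23
- option 5+option 6: weight 3+2=5, value 19+4=23
Best: $50.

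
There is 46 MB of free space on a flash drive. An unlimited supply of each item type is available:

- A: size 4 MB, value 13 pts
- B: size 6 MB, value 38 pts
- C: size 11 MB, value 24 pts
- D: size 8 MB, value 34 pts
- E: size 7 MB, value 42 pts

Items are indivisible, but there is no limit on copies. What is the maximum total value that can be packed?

Best value-per-unit is B at 38/6; filling with it alone gives 7×38 = 266.
Optimal mix: 3×B + 4×E → size 46, value 282.

282 pts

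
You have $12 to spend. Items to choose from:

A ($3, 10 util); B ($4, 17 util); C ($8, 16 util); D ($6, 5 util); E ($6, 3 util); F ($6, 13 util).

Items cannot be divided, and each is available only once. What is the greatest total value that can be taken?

33 util

This is a 0/1 knapsack; check combinations near the capacity.
- B+C: cost 4+8=12, value 17+16=33
- B+F: cost 4+6=10, value 17+13=30
- A+B: cost 3+4=7, value 10+17=27
Best: 33 util.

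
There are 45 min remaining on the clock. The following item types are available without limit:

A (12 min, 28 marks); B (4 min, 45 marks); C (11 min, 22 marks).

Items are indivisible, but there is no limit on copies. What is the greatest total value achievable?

495 marks

Best value-per-unit is B at 45/4, and filling with it alone uses time 11×4=44. No mix of the others beats 11×45 = 495.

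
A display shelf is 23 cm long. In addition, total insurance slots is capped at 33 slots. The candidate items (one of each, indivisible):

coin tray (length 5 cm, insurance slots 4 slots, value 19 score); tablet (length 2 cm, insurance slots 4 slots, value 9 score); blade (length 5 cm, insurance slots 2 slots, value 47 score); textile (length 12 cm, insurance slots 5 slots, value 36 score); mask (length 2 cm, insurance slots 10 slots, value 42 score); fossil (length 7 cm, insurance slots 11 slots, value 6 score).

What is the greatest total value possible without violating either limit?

Feasible sets respecting both limits:
- tablet+blade+textile+mask: length 21, insurance slots 21, value 134
- blade+textile+mask: length 19, insurance slots 17, value 125
- coin tray+tablet+blade+mask+fossil: length 21, insurance slots 31, value 123
- coin tray+tablet+blade+mask: length 14, insurance slots 20, value 117
Best: 134 score.

134 score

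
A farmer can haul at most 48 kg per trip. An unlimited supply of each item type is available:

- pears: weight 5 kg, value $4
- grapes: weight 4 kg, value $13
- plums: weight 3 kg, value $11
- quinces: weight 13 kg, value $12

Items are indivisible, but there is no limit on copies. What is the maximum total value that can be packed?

$176

Best value-per-unit is plums at 11/3, and filling with it alone uses weight 16×3=48. No mix of the others beats 16×11 = 176.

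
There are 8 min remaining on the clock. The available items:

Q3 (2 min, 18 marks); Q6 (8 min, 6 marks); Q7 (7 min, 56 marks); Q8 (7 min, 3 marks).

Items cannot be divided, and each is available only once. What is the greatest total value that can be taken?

Check high-value combinations within 8 min:
- Q7: time 7, value 56
- Q3: time 2, value 18
- Q6: time 8, value 6
- Q8: time 7, value 3
Best: 56 marks.

56 marks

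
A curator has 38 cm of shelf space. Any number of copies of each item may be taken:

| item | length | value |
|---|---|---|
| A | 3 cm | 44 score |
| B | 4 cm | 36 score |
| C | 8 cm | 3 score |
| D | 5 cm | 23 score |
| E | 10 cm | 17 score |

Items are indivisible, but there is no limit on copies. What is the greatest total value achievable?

Best value-per-unit is A at 44/3, and filling with it alone uses length 12×3=36. No mix of the others beats 12×44 = 528.

528 score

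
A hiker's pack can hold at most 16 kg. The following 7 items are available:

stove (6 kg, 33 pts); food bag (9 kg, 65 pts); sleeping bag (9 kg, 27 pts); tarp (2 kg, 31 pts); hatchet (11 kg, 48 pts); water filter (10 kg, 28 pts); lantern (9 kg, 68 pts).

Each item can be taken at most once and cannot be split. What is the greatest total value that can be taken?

Check high-value combinations within 16 kg:
- stove+lantern: weight 6+9=15, value 33+68=101
- tarp+lantern: weight 2+9=11, value 31+68=99
- stove+food bag: weight 6+9=15, value 33+65=98
- food bag+tarp: weight 9+2=11, value 65+31=96
Best: 101 pts.

101 pts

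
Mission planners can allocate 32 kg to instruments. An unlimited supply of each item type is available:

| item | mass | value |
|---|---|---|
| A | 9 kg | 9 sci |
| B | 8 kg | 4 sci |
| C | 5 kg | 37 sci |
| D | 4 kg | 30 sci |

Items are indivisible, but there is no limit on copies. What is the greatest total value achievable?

Best value-per-unit is D at 30/4, and filling with it alone uses mass 8×4=32. No mix of the others beats 8×30 = 240.

240 sci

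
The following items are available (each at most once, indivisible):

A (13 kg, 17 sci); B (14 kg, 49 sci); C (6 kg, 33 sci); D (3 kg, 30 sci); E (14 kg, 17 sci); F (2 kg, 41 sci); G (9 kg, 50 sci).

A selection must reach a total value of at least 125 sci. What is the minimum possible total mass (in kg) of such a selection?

Subsets with value ≥ 125, sorted by total mass:
- C+D+F+G: mass 20, value 154
- B+C+D+F: mass 25, value 153
Minimum mass: 20 kg.

20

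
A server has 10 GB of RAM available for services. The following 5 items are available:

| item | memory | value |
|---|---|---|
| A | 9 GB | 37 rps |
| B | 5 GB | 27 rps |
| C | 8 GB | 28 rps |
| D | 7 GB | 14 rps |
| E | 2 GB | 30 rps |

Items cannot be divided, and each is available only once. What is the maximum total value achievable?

Check high-value combinations within 10 GB:
- C+E: memory 8+2=10, value 28+30=58
- B+E: memory 5+2=7, value 27+30=57
- D+E: memory 7+2=9, value 14+30=44
- A: memory 9, value 37
- E: memory 2, value 30
Best: 58 rps.

58 rps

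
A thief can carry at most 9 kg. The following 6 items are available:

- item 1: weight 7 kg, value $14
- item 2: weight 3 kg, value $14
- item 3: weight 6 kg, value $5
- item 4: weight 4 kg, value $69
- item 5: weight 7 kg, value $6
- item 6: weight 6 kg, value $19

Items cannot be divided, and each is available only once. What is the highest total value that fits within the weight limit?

$83

This is a 0/1 knapsack; check combinations near the capacity.
- item 2+item 4: weight 3+4=7, value 14+69=83
- item 4: weight 4, value 69
- item 2+item 6: weight 3+6=9, value 14+19=33
- item 6: weight 6, value 19
- item 2+item 3: weight 3+6=9, value 14+5=19
Best: $83.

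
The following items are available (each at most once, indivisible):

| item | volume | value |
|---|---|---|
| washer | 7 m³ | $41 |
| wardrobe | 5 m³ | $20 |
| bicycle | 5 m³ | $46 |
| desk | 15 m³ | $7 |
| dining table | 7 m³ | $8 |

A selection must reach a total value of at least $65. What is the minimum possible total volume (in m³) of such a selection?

Subsets with value ≥ 65, sorted by total volume:
- wardrobe+bicycle: volume 10, value 66
- washer+bicycle: volume 12, value 87
- washer+wardrobe+bicycle: volume 17, value 107
- wardrobe+bicycle+dining table: volume 17, value 74
Minimum volume: 10 m³.

10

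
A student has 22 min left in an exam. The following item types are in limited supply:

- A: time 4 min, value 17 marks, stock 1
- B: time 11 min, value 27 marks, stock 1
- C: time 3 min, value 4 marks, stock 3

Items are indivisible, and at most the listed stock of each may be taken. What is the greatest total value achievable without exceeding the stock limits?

Best selections within time 22 and stock limits:
- 1×A + 1×B + 2×C: time 21, value 52
- 1×A + 1×B + 1×C: time 18, value 48
- 1×A + 1×B: time 15, value 44
- 1×B + 3×C: time 20, value 39
Best: 52 marks.

52 marks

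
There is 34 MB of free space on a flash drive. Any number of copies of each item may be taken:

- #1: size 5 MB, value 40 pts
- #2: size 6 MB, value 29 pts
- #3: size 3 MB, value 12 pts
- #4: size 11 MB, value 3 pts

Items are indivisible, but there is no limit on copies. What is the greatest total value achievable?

Best value-per-unit is #1 at 40/5; filling with it alone gives 6×40 = 240.
Optimal mix: 6×#1 + 1×#3 → size 33, value 252.

252 pts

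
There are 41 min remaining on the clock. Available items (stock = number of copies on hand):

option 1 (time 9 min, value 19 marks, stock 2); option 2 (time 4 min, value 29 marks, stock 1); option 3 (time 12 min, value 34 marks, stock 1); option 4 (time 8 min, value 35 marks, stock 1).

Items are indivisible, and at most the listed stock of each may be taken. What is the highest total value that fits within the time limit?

Top feasible selections:
- 1×option 1 + 1×option 2 + 1×option 3 + 1×option 4: time 33, value 117
- 2×option 1 + 1×option 3 + 1×option 4: time 38, value 107
Best: 117 marks.

117 marks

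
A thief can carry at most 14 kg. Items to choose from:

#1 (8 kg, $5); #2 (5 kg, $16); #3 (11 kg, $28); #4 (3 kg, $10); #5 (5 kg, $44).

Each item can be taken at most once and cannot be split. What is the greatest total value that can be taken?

$70

This is a 0/1 knapsack; check combinations near the capacity.
- #2+#4+#5: weight 5+3+5=13, value 16+10+44=70
- #2+#5: weight 5+5=10, value 16+44=60
- #4+#5: weight 3+5=8, value 10+44=54
- #1+#5: weight 8+5=13, value 5+44=49
Best: $70.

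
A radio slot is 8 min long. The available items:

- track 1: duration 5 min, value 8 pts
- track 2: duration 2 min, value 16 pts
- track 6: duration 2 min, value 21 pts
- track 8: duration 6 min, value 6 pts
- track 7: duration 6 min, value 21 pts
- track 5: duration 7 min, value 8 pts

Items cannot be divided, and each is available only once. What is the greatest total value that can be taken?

42 pts

Check high-value combinations within 8 min:
- track 6+track 7: duration 2+6=8, value 21+21=42
- track 2+track 6: duration 2+2=4, value 16+21=37
- track 2+track 7: duration 2+6=8, value 16+21=37
- track 1+track 6: duration 5+2=7, value 8+21=29
Best: 42 pts.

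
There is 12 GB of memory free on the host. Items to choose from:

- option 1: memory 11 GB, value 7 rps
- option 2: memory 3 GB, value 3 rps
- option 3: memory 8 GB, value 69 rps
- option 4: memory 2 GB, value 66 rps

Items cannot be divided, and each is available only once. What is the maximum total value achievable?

135 rps

Check high-value combinations within 12 GB:
- option 3+option 4: memory 8+2=10, value 69+66=135
- option 2+option 3: memory 3+8=11, value 3+69=72
- option 2+option 4: memory 3+2=5, value 3+66=69
Best: 135 rps.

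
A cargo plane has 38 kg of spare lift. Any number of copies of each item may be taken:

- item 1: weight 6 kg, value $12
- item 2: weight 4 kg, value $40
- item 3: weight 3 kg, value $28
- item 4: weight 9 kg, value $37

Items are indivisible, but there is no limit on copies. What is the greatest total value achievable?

$376

Best value-per-unit is item 2 at 40/4; filling with it alone gives 9×40 = 360.
Optimal mix: 8×item 2 + 2×item 3 → weight 38, value 376.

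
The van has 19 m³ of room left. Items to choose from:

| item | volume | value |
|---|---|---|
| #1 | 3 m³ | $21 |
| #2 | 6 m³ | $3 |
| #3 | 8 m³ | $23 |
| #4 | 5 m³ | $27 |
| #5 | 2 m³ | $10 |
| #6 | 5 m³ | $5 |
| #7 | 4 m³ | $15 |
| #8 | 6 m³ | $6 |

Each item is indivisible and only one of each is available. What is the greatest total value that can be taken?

This is a 0/1 knapsack; check combinations near the capacity.
- #1+#3+#4+#5: volume 3+8+5+2=18, value 21+23+27+10=81
- #1+#4+#5+#6+#7: volume 3+5+2+5+4=19, value 21+27+10+5+15=78
- #3+#4+#5+#7: volume 8+5+2+4=19, value 23+27+10+15=75
- #1+#4+#5+#7: volume 3+5+2+4=14, value 21+27+10+15=73
- #1+#3+#4: volume 3+8+5=16, value 21+23+27=71
Best: $81.

$81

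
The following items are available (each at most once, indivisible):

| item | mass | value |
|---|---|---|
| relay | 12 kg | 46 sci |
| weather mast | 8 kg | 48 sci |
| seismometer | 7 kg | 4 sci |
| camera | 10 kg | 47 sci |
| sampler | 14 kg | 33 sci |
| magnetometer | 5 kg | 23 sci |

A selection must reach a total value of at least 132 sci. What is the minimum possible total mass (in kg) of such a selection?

Subsets with value ≥ 132, sorted by total mass:
- relay+weather mast+camera: mass 30, value 141
- relay+weather mast+camera+magnetometer: mass 35, value 164
- weather mast+camera+sampler+magnetometer: mass 37, value 151
Minimum mass: 30 kg.

30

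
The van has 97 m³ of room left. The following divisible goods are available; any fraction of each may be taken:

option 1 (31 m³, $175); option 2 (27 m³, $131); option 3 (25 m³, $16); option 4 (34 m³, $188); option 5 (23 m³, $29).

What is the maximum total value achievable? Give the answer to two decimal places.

500.30

Take in order of value per unit:
- option 1 (175/31 per unit): all 31 → value 175, running total 175.00
- option 4 (188/34 per unit): all 34 → value 188, running total 363.00
- option 2 (131/27 per unit): all 27 → value 131, running total 494.00
- option 5 (29/23 per unit): 5 of 23 → value 5×29/23 = 6.3043, running total 500.30
Total 500.30.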